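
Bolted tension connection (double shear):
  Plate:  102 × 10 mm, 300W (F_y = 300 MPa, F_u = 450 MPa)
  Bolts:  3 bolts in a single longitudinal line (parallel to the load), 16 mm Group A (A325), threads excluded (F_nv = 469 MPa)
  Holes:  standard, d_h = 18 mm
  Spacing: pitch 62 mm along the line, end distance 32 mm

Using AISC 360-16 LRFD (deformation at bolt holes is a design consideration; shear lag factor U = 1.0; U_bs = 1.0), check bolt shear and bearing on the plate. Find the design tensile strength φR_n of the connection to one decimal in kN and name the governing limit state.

Bolt shear: A_b = π(16)²/4 = 201.06 mm². φR_n = 0.75 × 469 × 201.06 × 3 × 2 = 424.3 kN.
Bearing (10 mm plate, F_u = 450 MPa): end bolts L_c = 32 − 18/2 = 23, R_n = min(1.2×23×10×450, 2.4×16×10×450) = 124.2 kN/bolt; interior L_c = 62 − 18 = 44, R_n = 172.8 kN/bolt. φR_n = 0.75 × (1×124.2 + 2×172.8) = 352.4 kN.
Governing: min(424.3, 352.4) = 352.4 kN → bearing.

352.4 kN (bearing governs)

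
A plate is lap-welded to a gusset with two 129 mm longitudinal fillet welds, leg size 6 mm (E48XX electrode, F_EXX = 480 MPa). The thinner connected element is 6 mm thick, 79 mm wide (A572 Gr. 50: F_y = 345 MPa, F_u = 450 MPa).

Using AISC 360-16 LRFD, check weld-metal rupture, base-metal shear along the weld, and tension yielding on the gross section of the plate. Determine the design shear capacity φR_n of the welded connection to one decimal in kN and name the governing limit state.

Weld metal: throat = 0.707×6 = 4.242 mm, L = 2×129 = 258 mm. φR_n = 0.75 × 0.6 × 480 × 4.242 × 258 = 236.4 kN.
Base metal shear (6 mm plate): yield φR_n = 1.0×0.6×345×6×258 = 320.4 kN; rupture φR_n = 0.75×0.6×450×6×258 = 313.5 kN; take 313.5 kN (rupture).
Tension yield (gross): A_g = 79×6 = 474 mm². φR_n = 0.90 × 345 × 474 = 147.2 kN.
Governing: min(236.4, 313.5, 147.2) = 147.2 kN → gross-section yield.

147.2 kN (gross-section yield governs)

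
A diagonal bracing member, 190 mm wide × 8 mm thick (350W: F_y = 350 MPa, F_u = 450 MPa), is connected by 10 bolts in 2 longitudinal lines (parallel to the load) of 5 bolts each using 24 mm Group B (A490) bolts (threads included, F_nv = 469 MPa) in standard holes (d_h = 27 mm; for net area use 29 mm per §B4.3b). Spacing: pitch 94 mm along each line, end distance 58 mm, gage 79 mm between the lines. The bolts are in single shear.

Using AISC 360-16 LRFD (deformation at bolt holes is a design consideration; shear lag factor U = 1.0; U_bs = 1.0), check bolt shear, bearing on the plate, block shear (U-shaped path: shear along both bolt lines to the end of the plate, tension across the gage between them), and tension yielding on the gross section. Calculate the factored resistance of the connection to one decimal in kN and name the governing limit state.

478.8 kN (gross-section yield governs)

Bolt shear: A_b = π(24)²/4 = 452.39 mm². φR_n = 0.75 × 469 × 452.39 × 10 × 1 = 1591.3 kN.
Bearing (8 mm plate, F_u = 450 MPa): end bolts L_c = 58 − 27/2 = 44.5, R_n = min(1.2×44.5×8×450, 2.4×24×8×450) = 192.24 kN/bolt; interior L_c = 94 − 27 = 67, R_n = 207.36 kN/bolt. φR_n = 0.75 × (2×192.24 + 8×207.36) = 1532.5 kN.
Block shear: shear path 2×[58+4×94] = 2×434 mm, A_gv = 6944, A_nv = 2×(434 − 4.5×29)×8 = 4856 mm²; tension across gage: (79 − 1×29)×8 = 400 mm². R_n = min(0.6×450×4856, 0.6×350×6944) + 1.0×450×400 = min(1311.1, 1458.2) + 180 = 1491.1 kN. φR_n = 0.75 × 1491.1 = 1118.3 kN.
Tension yield (gross): A_g = 190×8 = 1520 mm². φR_n = 0.90 × 350 × 1520 = 478.8 kN.
Governing: min(1591.3, 1532.5, 1118.3, 478.8) = 478.8 kN → gross-section yield.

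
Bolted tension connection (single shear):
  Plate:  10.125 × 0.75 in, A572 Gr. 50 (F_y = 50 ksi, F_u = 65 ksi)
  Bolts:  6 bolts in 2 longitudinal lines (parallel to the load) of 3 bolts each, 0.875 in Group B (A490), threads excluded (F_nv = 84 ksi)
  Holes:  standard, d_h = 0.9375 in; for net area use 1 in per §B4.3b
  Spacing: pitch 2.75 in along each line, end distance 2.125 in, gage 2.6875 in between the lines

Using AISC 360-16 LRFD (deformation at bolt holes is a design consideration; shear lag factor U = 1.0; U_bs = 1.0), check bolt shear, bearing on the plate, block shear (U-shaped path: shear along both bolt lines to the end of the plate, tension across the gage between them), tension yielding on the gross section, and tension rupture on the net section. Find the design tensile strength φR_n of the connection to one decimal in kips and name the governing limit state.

Bolt shear: A_b = π(0.875)²/4 = 0.60132 in². φR_n = 0.75 × 84 × 0.60132 × 6 × 1 = 227.3 kips.
Bearing (0.75 in plate, F_u = 65 ksi): end bolts L_c = 2.125 − 0.9375/2 = 1.65625, R_n = min(1.2×1.65625×0.75×65, 2.4×0.875×0.75×65) = 96.891 kips/bolt; interior L_c = 2.75 − 0.9375 = 1.8125, R_n = 102.38 kips/bolt. φR_n = 0.75 × (2×96.891 + 4×102.38) = 452.5 kips.
Block shear: shear path 2×[2.125+2×2.75] = 2×7.625 in, A_gv = 11.438, A_nv = 2×(7.625 − 2.5×1)×0.75 = 7.6875 in²; tension across gage: (2.6875 − 1×1)×0.75 = 1.2656 in². R_n = min(0.6×65×7.6875, 0.6×50×11.438) + 1.0×65×1.2656 = min(299.81, 343.14) + 82.264 = 382.07 kips. φR_n = 0.75 × 382.07 = 286.6 kips.
Tension yield (gross): A_g = 10.125×0.75 = 7.5938 in². φR_n = 0.90 × 50 × 7.5938 = 341.7 kips.
Tension rupture (net): A_n = (10.125 − 2×1)×0.75 = 6.0938 in² (U = 1.0, A_e = A_n). φR_n = 0.75 × 65 × 6.0938 = 297.1 kips.
Governing: min(227.3, 452.5, 286.6, 341.7, 297.1) = 227.3 kips → bolt shear.

227.3 kips (bolt shear governs)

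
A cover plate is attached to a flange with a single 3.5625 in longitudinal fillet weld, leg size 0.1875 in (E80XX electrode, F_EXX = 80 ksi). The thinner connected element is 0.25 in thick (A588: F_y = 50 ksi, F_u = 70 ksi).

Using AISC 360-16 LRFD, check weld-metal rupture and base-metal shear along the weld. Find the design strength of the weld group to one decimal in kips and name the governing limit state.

17.0 kips (weld metal governs)

Weld metal: throat = 0.707×0.1875 = 0.13256 in, L = 3.5625 in. φR_n = 0.75 × 0.6 × 80 × 0.13256 × 3.5625 = 17.0 kips.
Base metal shear (0.25 in plate): yield φR_n = 1.0×0.6×50×0.25×3.5625 = 26.7 kips; rupture φR_n = 0.75×0.6×70×0.25×3.5625 = 28.1 kips; take 26.7 kips (yield).
Governing: min(17.0, 26.7) = 17.0 kips → weld metal.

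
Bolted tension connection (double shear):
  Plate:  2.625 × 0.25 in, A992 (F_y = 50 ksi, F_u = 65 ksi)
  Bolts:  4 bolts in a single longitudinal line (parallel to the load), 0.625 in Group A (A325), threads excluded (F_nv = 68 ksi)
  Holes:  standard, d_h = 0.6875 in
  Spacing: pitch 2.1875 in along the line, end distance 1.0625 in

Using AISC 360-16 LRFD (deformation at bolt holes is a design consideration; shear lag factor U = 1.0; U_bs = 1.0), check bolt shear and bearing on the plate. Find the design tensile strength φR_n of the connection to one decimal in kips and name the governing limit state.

65.4 kips (bearing governs)

Bolt shear: A_b = π(0.625)²/4 = 0.3068 in². φR_n = 0.75 × 68 × 0.3068 × 4 × 2 = 125.2 kips.
Bearing (0.25 in plate, F_u = 65 ksi): end bolts L_c = 1.0625 − 0.6875/2 = 0.71875, R_n = min(1.2×0.71875×0.25×65, 2.4×0.625×0.25×65) = 14.016 kips/bolt; interior L_c = 2.1875 − 0.6875 = 1.5, R_n = 24.375 kips/bolt. φR_n = 0.75 × (1×14.016 + 3×24.375) = 65.4 kips.
Governing: min(125.2, 65.4) = 65.4 kips → bearing.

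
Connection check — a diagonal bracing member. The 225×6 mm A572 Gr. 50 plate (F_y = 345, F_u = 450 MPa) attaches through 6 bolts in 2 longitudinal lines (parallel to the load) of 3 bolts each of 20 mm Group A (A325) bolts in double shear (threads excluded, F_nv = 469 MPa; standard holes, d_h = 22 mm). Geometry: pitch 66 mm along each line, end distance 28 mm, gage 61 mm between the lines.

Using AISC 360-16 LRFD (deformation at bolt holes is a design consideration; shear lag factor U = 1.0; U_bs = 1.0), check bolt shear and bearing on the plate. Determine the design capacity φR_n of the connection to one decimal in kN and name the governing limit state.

471.4 kN (bearing governs)

Bolt shear: A_b = π(20)²/4 = 314.16 mm². φR_n = 0.75 × 469 × 314.16 × 6 × 2 = 1326.1 kN.
Bearing (6 mm plate, F_u = 450 MPa): end bolts L_c = 28 − 22/2 = 17, R_n = min(1.2×17×6×450, 2.4×20×6×450) = 55.08 kN/bolt; interior L_c = 66 − 22 = 44, R_n = 129.6 kN/bolt. φR_n = 0.75 × (2×55.08 + 4×129.6) = 471.4 kN.
Governing: min(1326.1, 471.4) = 471.4 kN → bearing.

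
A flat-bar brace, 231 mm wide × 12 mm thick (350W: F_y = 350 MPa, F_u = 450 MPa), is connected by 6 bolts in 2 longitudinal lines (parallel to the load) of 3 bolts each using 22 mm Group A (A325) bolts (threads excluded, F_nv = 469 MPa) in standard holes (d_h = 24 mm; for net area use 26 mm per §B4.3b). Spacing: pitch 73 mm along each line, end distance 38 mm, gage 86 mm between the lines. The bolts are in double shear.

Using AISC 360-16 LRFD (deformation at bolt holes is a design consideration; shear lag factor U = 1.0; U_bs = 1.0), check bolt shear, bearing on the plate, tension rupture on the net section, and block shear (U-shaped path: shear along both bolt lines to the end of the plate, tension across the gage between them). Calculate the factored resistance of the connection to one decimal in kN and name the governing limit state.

725.0 kN (net-section rupture governs)

Bolt shear: A_b = π(22)²/4 = 380.13 mm². φR_n = 0.75 × 469 × 380.13 × 6 × 2 = 1604.5 kN.
Bearing (12 mm plate, F_u = 450 MPa): end bolts L_c = 38 − 24/2 = 26, R_n = min(1.2×26×12×450, 2.4×22×12×450) = 168.48 kN/bolt; interior L_c = 73 − 24 = 49, R_n = 285.12 kN/bolt. φR_n = 0.75 × (2×168.48 + 4×285.12) = 1108.1 kN.
Tension rupture (net): A_n = (231 − 2×26)×12 = 2148 mm² (U = 1.0, A_e = A_n). φR_n = 0.75 × 450 × 2148 = 725.0 kN.
Block shear: shear path 2×[38+2×73] = 2×184 mm, A_gv = 4416, A_nv = 2×(184 − 2.5×26)×12 = 2856 mm²; tension across gage: (86 − 1×26)×12 = 720 mm². R_n = min(0.6×450×2856, 0.6×350×4416) + 1.0×450×720 = min(771.12, 927.36) + 324 = 1095.1 kN. φR_n = 0.75 × 1095.1 = 821.3 kN.
Governing: min(1604.5, 1108.1, 725.0, 821.3) = 725.0 kN → net-section rupture.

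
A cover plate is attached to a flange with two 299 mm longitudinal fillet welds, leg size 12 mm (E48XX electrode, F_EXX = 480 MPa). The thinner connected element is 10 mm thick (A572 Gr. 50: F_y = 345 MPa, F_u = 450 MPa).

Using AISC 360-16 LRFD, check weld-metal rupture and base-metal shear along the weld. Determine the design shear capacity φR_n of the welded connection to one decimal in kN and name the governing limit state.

1095.9 kN (weld metal governs)

Weld metal: throat = 0.707×12 = 8.484 mm, L = 2×299 = 598 mm. φR_n = 0.75 × 0.6 × 480 × 8.484 × 598 = 1095.9 kN.
Base metal shear (10 mm plate): yield φR_n = 1.0×0.6×345×10×598 = 1237.9 kN; rupture φR_n = 0.75×0.6×450×10×598 = 1211.0 kN; take 1211.0 kN (rupture).
Governing: min(1095.9, 1211.0) = 1095.9 kN → weld metal.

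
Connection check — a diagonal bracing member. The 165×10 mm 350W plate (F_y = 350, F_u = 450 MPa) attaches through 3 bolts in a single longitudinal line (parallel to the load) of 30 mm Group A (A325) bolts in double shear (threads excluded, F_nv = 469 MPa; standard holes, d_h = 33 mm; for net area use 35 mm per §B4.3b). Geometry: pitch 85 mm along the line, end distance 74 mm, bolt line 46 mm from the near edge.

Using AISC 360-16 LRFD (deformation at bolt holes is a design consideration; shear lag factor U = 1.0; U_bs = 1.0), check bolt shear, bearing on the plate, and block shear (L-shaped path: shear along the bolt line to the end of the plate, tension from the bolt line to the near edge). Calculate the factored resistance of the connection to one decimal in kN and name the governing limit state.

413.1 kN (block shear governs)

Bolt shear: A_b = π(30)²/4 = 706.86 mm². φR_n = 0.75 × 469 × 706.86 × 3 × 2 = 1491.8 kN.
Bearing (10 mm plate, F_u = 450 MPa): end bolts L_c = 74 − 33/2 = 57.5, R_n = min(1.2×57.5×10×450, 2.4×30×10×450) = 310.5 kN/bolt; interior L_c = 85 − 33 = 52, R_n = 280.8 kN/bolt. φR_n = 0.75 × (1×310.5 + 2×280.8) = 654.1 kN.
Block shear: shear path 1×[74+2×85] = 1×244 mm, A_gv = 2440, A_nv = 1×(244 − 2.5×35)×10 = 1565 mm²; tension to near edge: (46 − 0.5×35)×10 = 285 mm². R_n = min(0.6×450×1565, 0.6×350×2440) + 1.0×450×285 = min(422.55, 512.4) + 128.25 = 550.8 kN. φR_n = 0.75 × 550.8 = 413.1 kN.
Governing: min(1491.8, 654.1, 413.1) = 413.1 kN → block shear.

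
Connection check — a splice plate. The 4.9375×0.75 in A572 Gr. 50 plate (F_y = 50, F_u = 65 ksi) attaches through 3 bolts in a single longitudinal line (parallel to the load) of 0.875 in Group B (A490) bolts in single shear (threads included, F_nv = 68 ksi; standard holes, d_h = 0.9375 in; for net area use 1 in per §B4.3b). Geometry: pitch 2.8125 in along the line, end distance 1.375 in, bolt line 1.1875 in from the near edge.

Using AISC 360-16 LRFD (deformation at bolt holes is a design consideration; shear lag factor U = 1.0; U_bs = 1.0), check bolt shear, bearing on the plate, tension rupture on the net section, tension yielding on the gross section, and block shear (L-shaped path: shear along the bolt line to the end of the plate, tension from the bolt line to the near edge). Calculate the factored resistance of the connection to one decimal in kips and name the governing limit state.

92.0 kips (bolt shear governs)

Bolt shear: A_b = π(0.875)²/4 = 0.60132 in². φR_n = 0.75 × 68 × 0.60132 × 3 × 1 = 92.0 kips.
Bearing (0.75 in plate, F_u = 65 ksi): end bolts L_c = 1.375 − 0.9375/2 = 0.90625, R_n = min(1.2×0.90625×0.75×65, 2.4×0.875×0.75×65) = 53.016 kips/bolt; interior L_c = 2.8125 − 0.9375 = 1.875, R_n = 102.38 kips/bolt. φR_n = 0.75 × (1×53.016 + 2×102.38) = 193.3 kips.
Tension rupture (net): A_n = (4.9375 − 1×1)×0.75 = 2.9531 in² (U = 1.0, A_e = A_n). φR_n = 0.75 × 65 × 2.9531 = 144.0 kips.
Tension yield (gross): A_g = 4.9375×0.75 = 3.7031 in². φR_n = 0.90 × 50 × 3.7031 = 166.6 kips.
Block shear: shear path 1×[1.375+2×2.8125] = 1×7 in, A_gv = 5.25, A_nv = 1×(7 − 2.5×1)×0.75 = 3.375 in²; tension to near edge: (1.1875 − 0.5×1)×0.75 = 0.51563 in². R_n = min(0.6×65×3.375, 0.6×50×5.25) + 1.0×65×0.51563 = min(131.63, 157.5) + 33.516 = 165.15 kips. φR_n = 0.75 × 165.15 = 123.9 kips.
Governing: min(92.0, 193.3, 144.0, 166.6, 123.9) = 92.0 kips → bolt shear.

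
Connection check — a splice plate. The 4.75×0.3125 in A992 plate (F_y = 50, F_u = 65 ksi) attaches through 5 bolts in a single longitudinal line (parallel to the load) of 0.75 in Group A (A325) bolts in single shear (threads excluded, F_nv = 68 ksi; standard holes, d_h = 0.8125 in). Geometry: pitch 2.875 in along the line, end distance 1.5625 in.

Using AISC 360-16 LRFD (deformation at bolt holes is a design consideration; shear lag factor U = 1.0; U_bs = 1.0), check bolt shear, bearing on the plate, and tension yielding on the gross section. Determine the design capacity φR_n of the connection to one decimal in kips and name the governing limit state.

66.8 kips (gross-section yield governs)

Bolt shear: A_b = π(0.75)²/4 = 0.44179 in². φR_n = 0.75 × 68 × 0.44179 × 5 × 1 = 112.7 kips.
Bearing (0.3125 in plate, F_u = 65 ksi): end bolts L_c = 1.5625 − 0.8125/2 = 1.15625, R_n = min(1.2×1.15625×0.3125×65, 2.4×0.75×0.3125×65) = 28.184 kips/bolt; interior L_c = 2.875 − 0.8125 = 2.0625, R_n = 36.563 kips/bolt. φR_n = 0.75 × (1×28.184 + 4×36.563) = 130.8 kips.
Tension yield (gross): A_g = 4.75×0.3125 = 1.4844 in². φR_n = 0.90 × 50 × 1.4844 = 66.8 kips.
Governing: min(112.7, 130.8, 66.8) = 66.8 kips → gross-section yield.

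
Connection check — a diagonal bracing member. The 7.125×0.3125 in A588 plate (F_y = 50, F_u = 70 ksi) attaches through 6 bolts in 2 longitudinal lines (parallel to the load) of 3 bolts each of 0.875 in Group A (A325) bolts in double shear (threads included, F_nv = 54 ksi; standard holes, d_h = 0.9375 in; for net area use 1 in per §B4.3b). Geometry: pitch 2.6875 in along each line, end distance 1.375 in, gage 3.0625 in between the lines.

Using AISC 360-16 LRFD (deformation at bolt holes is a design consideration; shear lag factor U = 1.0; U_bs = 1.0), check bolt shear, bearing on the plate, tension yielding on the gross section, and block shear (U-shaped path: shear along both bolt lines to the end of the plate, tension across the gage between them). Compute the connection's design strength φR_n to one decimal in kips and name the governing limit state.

Bolt shear: A_b = π(0.875)²/4 = 0.60132 in². φR_n = 0.75 × 54 × 0.60132 × 6 × 2 = 292.2 kips.
Bearing (0.3125 in plate, F_u = 70 ksi): end bolts L_c = 1.375 − 0.9375/2 = 0.90625, R_n = min(1.2×0.90625×0.3125×70, 2.4×0.875×0.3125×70) = 23.789 kips/bolt; interior L_c = 2.6875 − 0.9375 = 1.75, R_n = 45.938 kips/bolt. φR_n = 0.75 × (2×23.789 + 4×45.938) = 173.5 kips.
Tension yield (gross): A_g = 7.125×0.3125 = 2.2266 in². φR_n = 0.90 × 50 × 2.2266 = 100.2 kips.
Block shear: shear path 2×[1.375+2×2.6875] = 2×6.75 in, A_gv = 4.2188, A_nv = 2×(6.75 − 2.5×1)×0.3125 = 2.6563 in²; tension across gage: (3.0625 − 1×1)×0.3125 = 0.64453 in². R_n = min(0.6×70×2.6563, 0.6×50×4.2188) + 1.0×70×0.64453 = min(111.56, 126.56) + 45.117 = 156.68 kips. φR_n = 0.75 × 156.68 = 117.5 kips.
Governing: min(292.2, 173.5, 100.2, 117.5) = 100.2 kips → gross-section yield.

100.2 kips (gross-section yield governs)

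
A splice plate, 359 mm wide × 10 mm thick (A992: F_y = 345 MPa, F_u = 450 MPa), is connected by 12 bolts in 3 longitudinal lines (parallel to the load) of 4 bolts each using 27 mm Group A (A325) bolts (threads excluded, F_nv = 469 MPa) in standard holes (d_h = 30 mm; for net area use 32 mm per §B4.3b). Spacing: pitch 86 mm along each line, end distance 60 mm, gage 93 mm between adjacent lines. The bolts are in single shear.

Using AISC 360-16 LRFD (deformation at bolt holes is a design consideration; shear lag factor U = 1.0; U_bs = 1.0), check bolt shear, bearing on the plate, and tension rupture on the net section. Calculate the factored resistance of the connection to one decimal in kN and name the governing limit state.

887.6 kN (net-section rupture governs)

Bolt shear: A_b = π(27)²/4 = 572.56 mm². φR_n = 0.75 × 469 × 572.56 × 12 × 1 = 2416.8 kN.
Bearing (10 mm plate, F_u = 450 MPa): end bolts L_c = 60 − 30/2 = 45, R_n = min(1.2×45×10×450, 2.4×27×10×450) = 243 kN/bolt; interior L_c = 86 − 30 = 56, R_n = 291.6 kN/bolt. φR_n = 0.75 × (3×243 + 9×291.6) = 2515.1 kN.
Tension rupture (net): A_n = (359 − 3×32)×10 = 2630 mm² (U = 1.0, A_e = A_n). φR_n = 0.75 × 450 × 2630 = 887.6 kN.
Governing: min(2416.8, 2515.1, 887.6) = 887.6 kN → net-section rupture.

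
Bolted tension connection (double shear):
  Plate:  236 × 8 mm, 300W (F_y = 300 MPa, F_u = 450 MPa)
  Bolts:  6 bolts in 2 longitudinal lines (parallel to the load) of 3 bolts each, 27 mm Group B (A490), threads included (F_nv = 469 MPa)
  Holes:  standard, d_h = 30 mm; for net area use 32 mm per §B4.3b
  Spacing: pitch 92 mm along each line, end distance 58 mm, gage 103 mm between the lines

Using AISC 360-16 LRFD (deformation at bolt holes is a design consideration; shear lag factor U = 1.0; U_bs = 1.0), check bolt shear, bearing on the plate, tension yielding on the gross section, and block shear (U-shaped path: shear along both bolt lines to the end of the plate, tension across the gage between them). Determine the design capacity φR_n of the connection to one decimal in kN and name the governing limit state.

Bolt shear: A_b = π(27)²/4 = 572.56 mm². φR_n = 0.75 × 469 × 572.56 × 6 × 2 = 2416.8 kN.
Bearing (8 mm plate, F_u = 450 MPa): end bolts L_c = 58 − 30/2 = 43, R_n = min(1.2×43×8×450, 2.4×27×8×450) = 185.76 kN/bolt; interior L_c = 92 − 30 = 62, R_n = 233.28 kN/bolt. φR_n = 0.75 × (2×185.76 + 4×233.28) = 978.5 kN.
Tension yield (gross): A_g = 236×8 = 1888 mm². φR_n = 0.90 × 300 × 1888 = 509.8 kN.
Block shear: shear path 2×[58+2×92] = 2×242 mm, A_gv = 3872, A_nv = 2×(242 − 2.5×32)×8 = 2592 mm²; tension across gage: (103 − 1×32)×8 = 568 mm². R_n = min(0.6×450×2592, 0.6×300×3872) + 1.0×450×568 = min(699.84, 696.96) + 255.6 = 952.56 kN. φR_n = 0.75 × 952.56 = 714.4 kN.
Governing: min(2416.8, 978.5, 509.8, 714.4) = 509.8 kN → gross-section yield.

509.8 kN (gross-section yield governs)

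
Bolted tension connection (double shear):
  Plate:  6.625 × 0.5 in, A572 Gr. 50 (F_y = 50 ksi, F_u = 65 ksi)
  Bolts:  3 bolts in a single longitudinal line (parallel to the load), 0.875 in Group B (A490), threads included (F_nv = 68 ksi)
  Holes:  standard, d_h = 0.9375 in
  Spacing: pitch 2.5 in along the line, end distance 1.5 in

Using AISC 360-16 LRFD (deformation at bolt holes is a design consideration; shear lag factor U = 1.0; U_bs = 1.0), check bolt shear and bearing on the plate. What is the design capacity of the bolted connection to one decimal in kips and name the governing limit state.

121.6 kips (bearing governs)

Bolt shear: A_b = π(0.875)²/4 = 0.60132 in². φR_n = 0.75 × 68 × 0.60132 × 3 × 2 = 184.0 kips.
Bearing (0.5 in plate, F_u = 65 ksi): end bolts L_c = 1.5 − 0.9375/2 = 1.03125, R_n = min(1.2×1.03125×0.5×65, 2.4×0.875×0.5×65) = 40.219 kips/bolt; interior L_c = 2.5 − 0.9375 = 1.5625, R_n = 60.938 kips/bolt. φR_n = 0.75 × (1×40.219 + 2×60.938) = 121.6 kips.
Governing: min(184.0, 121.6) = 121.6 kips → bearing.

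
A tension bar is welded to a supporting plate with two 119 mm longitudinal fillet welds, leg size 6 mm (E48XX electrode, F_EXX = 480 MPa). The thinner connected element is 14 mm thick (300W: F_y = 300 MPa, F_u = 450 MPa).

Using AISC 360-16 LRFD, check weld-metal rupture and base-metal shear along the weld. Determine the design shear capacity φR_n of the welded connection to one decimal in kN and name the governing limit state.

Weld metal: throat = 0.707×6 = 4.242 mm, L = 2×119 = 238 mm. φR_n = 0.75 × 0.6 × 480 × 4.242 × 238 = 218.1 kN.
Base metal shear (14 mm plate): yield φR_n = 1.0×0.6×300×14×238 = 599.8 kN; rupture φR_n = 0.75×0.6×450×14×238 = 674.7 kN; take 599.8 kN (yield).
Governing: min(218.1, 599.8) = 218.1 kN → weld metal.

218.1 kN (weld metal governs)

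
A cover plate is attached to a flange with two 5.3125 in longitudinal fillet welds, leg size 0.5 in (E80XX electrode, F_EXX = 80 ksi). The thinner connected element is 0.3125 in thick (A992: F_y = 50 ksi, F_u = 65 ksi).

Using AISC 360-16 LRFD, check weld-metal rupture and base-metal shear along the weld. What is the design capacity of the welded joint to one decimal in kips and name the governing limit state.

97.1 kips (base-metal shear governs)

Weld metal: throat = 0.707×0.5 = 0.3535 in, L = 2×5.3125 = 10.625 in. φR_n = 0.75 × 0.6 × 80 × 0.3535 × 10.625 = 135.2 kips.
Base metal shear (0.3125 in plate): yield φR_n = 1.0×0.6×50×0.3125×10.625 = 99.6 kips; rupture φR_n = 0.75×0.6×65×0.3125×10.625 = 97.1 kips; take 97.1 kips (rupture).
Governing: min(135.2, 97.1) = 97.1 kips → base-metal shear.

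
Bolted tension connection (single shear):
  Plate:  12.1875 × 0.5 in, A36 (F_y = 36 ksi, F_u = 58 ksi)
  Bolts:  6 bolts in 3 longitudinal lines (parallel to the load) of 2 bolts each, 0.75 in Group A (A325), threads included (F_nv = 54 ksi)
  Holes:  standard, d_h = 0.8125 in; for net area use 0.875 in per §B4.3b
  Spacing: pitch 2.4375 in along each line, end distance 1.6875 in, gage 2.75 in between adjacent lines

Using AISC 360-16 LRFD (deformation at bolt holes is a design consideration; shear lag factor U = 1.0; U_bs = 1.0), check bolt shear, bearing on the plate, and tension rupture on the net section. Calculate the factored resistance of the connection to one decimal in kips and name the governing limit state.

Bolt shear: A_b = π(0.75)²/4 = 0.44179 in². φR_n = 0.75 × 54 × 0.44179 × 6 × 1 = 107.4 kips.
Bearing (0.5 in plate, F_u = 58 ksi): end bolts L_c = 1.6875 − 0.8125/2 = 1.28125, R_n = min(1.2×1.28125×0.5×58, 2.4×0.75×0.5×58) = 44.588 kips/bolt; interior L_c = 2.4375 − 0.8125 = 1.625, R_n = 52.2 kips/bolt. φR_n = 0.75 × (3×44.588 + 3×52.2) = 217.8 kips.
Tension rupture (net): A_n = (12.1875 − 3×0.875)×0.5 = 4.7813 in² (U = 1.0, A_e = A_n). φR_n = 0.75 × 58 × 4.7813 = 208.0 kips.
Governing: min(107.4, 217.8, 208.0) = 107.4 kips → bolt shear.

107.4 kips (bolt shear governs)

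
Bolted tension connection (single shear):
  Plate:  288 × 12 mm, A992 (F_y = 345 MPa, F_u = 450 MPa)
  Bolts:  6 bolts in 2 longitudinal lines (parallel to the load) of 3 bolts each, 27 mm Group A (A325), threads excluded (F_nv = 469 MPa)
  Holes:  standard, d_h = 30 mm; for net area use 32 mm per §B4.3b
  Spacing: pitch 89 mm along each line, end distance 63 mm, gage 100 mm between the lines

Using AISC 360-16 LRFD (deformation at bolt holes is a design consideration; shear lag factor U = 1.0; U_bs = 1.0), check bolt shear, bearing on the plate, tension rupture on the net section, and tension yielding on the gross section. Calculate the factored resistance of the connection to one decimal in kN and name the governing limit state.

Bolt shear: A_b = π(27)²/4 = 572.56 mm². φR_n = 0.75 × 469 × 572.56 × 6 × 1 = 1208.4 kN.
Bearing (12 mm plate, F_u = 450 MPa): end bolts L_c = 63 − 30/2 = 48, R_n = min(1.2×48×12×450, 2.4×27×12×450) = 311.04 kN/bolt; interior L_c = 89 − 30 = 59, R_n = 349.92 kN/bolt. φR_n = 0.75 × (2×311.04 + 4×349.92) = 1516.3 kN.
Tension rupture (net): A_n = (288 − 2×32)×12 = 2688 mm² (U = 1.0, A_e = A_n). φR_n = 0.75 × 450 × 2688 = 907.2 kN.
Tension yield (gross): A_g = 288×12 = 3456 mm². φR_n = 0.90 × 345 × 3456 = 1073.1 kN.
Governing: min(1208.4, 1516.3, 907.2, 1073.1) = 907.2 kN → net-section rupture.

907.2 kN (net-section rupture governs)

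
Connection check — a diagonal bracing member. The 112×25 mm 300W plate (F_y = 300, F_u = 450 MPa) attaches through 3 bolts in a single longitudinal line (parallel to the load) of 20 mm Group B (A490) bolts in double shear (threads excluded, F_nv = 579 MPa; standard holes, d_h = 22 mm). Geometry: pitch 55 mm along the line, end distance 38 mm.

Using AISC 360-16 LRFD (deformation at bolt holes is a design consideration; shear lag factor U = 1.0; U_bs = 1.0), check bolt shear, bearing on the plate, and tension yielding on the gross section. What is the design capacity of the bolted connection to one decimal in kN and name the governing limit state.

Bolt shear: A_b = π(20)²/4 = 314.16 mm². φR_n = 0.75 × 579 × 314.16 × 3 × 2 = 818.5 kN.
Bearing (25 mm plate, F_u = 450 MPa): end bolts L_c = 38 − 22/2 = 27, R_n = min(1.2×27×25×450, 2.4×20×25×450) = 364.5 kN/bolt; interior L_c = 55 − 22 = 33, R_n = 445.5 kN/bolt. φR_n = 0.75 × (1×364.5 + 2×445.5) = 941.6 kN.
Tension yield (gross): A_g = 112×25 = 2800 mm². φR_n = 0.90 × 300 × 2800 = 756.0 kN.
Governing: min(818.5, 941.6, 756.0) = 756.0 kN → gross-section yield.

756.0 kN (gross-section yield governs)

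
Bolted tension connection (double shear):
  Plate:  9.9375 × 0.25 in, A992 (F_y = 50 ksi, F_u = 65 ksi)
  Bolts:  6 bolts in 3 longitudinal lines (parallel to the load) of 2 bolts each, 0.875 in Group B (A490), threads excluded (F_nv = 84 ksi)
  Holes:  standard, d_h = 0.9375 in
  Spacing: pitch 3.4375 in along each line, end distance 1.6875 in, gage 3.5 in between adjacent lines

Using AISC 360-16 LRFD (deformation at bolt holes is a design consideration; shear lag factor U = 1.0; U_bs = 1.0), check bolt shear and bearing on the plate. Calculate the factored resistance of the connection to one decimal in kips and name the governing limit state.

130.3 kips (bearing governs)

Bolt shear: A_b = π(0.875)²/4 = 0.60132 in². φR_n = 0.75 × 84 × 0.60132 × 6 × 2 = 454.6 kips.
Bearing (0.25 in plate, F_u = 65 ksi): end bolts L_c = 1.6875 − 0.9375/2 = 1.21875, R_n = min(1.2×1.21875×0.25×65, 2.4×0.875×0.25×65) = 23.766 kips/bolt; interior L_c = 3.4375 − 0.9375 = 2.5, R_n = 34.125 kips/bolt. φR_n = 0.75 × (3×23.766 + 3×34.125) = 130.3 kips.
Governing: min(454.6, 130.3) = 130.3 kips → bearing.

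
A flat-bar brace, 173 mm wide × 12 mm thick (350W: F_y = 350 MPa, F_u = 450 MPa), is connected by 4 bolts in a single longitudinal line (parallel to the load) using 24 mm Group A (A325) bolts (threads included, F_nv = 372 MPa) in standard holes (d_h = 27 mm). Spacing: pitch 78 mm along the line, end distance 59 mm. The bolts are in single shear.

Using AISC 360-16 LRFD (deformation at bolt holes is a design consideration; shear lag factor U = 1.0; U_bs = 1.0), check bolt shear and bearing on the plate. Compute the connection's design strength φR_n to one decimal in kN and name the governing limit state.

Bolt shear: A_b = π(24)²/4 = 452.39 mm². φR_n = 0.75 × 372 × 452.39 × 4 × 1 = 504.9 kN.
Bearing (12 mm plate, F_u = 450 MPa): end bolts L_c = 59 − 27/2 = 45.5, R_n = min(1.2×45.5×12×450, 2.4×24×12×450) = 294.84 kN/bolt; interior L_c = 78 − 27 = 51, R_n = 311.04 kN/bolt. φR_n = 0.75 × (1×294.84 + 3×311.04) = 921.0 kN.
Governing: min(504.9, 921.0) = 504.9 kN → bolt shear.

504.9 kN (bolt shear governs)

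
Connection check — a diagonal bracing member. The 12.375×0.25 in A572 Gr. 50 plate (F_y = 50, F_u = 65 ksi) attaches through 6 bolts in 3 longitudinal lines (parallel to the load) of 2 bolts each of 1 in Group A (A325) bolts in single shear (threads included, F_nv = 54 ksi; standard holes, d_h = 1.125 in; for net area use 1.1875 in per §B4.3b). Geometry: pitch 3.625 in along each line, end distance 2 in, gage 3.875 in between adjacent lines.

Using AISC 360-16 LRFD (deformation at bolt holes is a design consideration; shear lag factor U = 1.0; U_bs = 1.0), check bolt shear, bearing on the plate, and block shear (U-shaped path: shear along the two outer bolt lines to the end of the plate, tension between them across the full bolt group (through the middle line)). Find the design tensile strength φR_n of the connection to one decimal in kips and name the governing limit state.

Bolt shear: A_b = π(1)²/4 = 0.7854 in². φR_n = 0.75 × 54 × 0.7854 × 6 × 1 = 190.9 kips.
Bearing (0.25 in plate, F_u = 65 ksi): end bolts L_c = 2 − 1.125/2 = 1.4375, R_n = min(1.2×1.4375×0.25×65, 2.4×1×0.25×65) = 28.031 kips/bolt; interior L_c = 3.625 − 1.125 = 2.5, R_n = 39 kips/bolt. φR_n = 0.75 × (3×28.031 + 3×39) = 150.8 kips.
Block shear: shear path 2×[2+1×3.625] = 2×5.625 in, A_gv = 2.8125, A_nv = 2×(5.625 − 1.5×1.1875)×0.25 = 1.9219 in²; tension across gage: (7.75 − 2×1.1875)×0.25 = 1.3438 in². R_n = min(0.6×65×1.9219, 0.6×50×2.8125) + 1.0×65×1.3438 = min(74.954, 84.375) + 87.347 = 162.3 kips. φR_n = 0.75 × 162.3 = 121.7 kips.
Governing: min(190.9, 150.8, 121.7) = 121.7 kips → block shear.

121.7 kips (block shear governs)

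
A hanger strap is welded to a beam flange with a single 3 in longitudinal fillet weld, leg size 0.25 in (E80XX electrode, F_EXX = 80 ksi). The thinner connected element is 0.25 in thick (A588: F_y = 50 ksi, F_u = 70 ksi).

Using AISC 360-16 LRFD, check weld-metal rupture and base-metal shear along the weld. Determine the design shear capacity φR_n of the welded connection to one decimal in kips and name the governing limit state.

19.1 kips (weld metal governs)

Weld metal: throat = 0.707×0.25 = 0.17675 in, L = 3 in. φR_n = 0.75 × 0.6 × 80 × 0.17675 × 3 = 19.1 kips.
Base metal shear (0.25 in plate): yield φR_n = 1.0×0.6×50×0.25×3 = 22.5 kips; rupture φR_n = 0.75×0.6×70×0.25×3 = 23.6 kips; take 22.5 kips (yield).
Governing: min(19.1, 22.5) = 19.1 kips → weld metal.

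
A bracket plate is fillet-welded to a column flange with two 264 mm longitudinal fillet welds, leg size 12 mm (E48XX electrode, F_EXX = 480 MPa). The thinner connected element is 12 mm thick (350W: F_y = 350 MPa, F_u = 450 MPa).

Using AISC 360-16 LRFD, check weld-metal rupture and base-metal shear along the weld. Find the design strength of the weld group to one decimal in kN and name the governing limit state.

967.6 kN (weld metal governs)

Weld metal: throat = 0.707×12 = 8.484 mm, L = 2×264 = 528 mm. φR_n = 0.75 × 0.6 × 480 × 8.484 × 528 = 967.6 kN.
Base metal shear (12 mm plate): yield φR_n = 1.0×0.6×350×12×528 = 1330.6 kN; rupture φR_n = 0.75×0.6×450×12×528 = 1283.0 kN; take 1283.0 kN (rupture).
Governing: min(967.6, 1283.0) = 967.6 kN → weld metal.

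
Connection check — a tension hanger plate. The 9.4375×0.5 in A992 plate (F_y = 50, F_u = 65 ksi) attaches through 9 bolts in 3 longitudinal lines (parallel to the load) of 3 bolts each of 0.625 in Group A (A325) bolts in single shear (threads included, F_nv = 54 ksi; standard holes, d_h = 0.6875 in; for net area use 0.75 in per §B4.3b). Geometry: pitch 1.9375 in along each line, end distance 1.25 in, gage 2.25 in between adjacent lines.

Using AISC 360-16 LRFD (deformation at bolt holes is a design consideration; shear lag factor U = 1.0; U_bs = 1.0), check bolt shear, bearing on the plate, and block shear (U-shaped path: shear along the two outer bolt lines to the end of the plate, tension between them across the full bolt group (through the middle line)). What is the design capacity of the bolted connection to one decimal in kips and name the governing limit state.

111.8 kips (bolt shear governs)

Bolt shear: A_b = π(0.625)²/4 = 0.3068 in². φR_n = 0.75 × 54 × 0.3068 × 9 × 1 = 111.8 kips.
Bearing (0.5 in plate, F_u = 65 ksi): end bolts L_c = 1.25 − 0.6875/2 = 0.90625, R_n = min(1.2×0.90625×0.5×65, 2.4×0.625×0.5×65) = 35.344 kips/bolt; interior L_c = 1.9375 − 0.6875 = 1.25, R_n = 48.75 kips/bolt. φR_n = 0.75 × (3×35.344 + 6×48.75) = 298.9 kips.
Block shear: shear path 2×[1.25+2×1.9375] = 2×5.125 in, A_gv = 5.125, A_nv = 2×(5.125 − 2.5×0.75)×0.5 = 3.25 in²; tension across gage: (4.5 − 2×0.75)×0.5 = 1.5 in². R_n = min(0.6×65×3.25, 0.6×50×5.125) + 1.0×65×1.5 = min(126.75, 153.75) + 97.5 = 224.25 kips. φR_n = 0.75 × 224.25 = 168.2 kips.
Governing: min(111.8, 298.9, 168.2) = 111.8 kips → bolt shear.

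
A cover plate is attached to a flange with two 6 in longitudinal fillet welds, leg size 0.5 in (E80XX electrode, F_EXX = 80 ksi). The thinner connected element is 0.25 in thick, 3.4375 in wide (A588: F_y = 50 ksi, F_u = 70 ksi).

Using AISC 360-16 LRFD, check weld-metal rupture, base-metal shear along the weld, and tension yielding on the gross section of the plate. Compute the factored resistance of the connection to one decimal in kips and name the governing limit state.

Weld metal: throat = 0.707×0.5 = 0.3535 in, L = 2×6 = 12 in. φR_n = 0.75 × 0.6 × 80 × 0.3535 × 12 = 152.7 kips.
Base metal shear (0.25 in plate): yield φR_n = 1.0×0.6×50×0.25×12 = 90.0 kips; rupture φR_n = 0.75×0.6×70×0.25×12 = 94.5 kips; take 90.0 kips (yield).
Tension yield (gross): A_g = 3.4375×0.25 = 0.85938 in². φR_n = 0.90 × 50 × 0.85938 = 38.7 kips.
Governing: min(152.7, 90.0, 38.7) = 38.7 kips → gross-section yield.

38.7 kips (gross-section yield governs)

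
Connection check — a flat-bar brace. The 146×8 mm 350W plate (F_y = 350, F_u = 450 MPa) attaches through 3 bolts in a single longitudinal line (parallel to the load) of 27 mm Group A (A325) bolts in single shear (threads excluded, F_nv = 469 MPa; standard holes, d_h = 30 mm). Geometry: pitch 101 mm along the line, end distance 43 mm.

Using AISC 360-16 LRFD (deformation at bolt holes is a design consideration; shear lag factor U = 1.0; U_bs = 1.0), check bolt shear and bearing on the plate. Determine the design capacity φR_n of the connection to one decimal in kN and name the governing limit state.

Bolt shear: A_b = π(27)²/4 = 572.56 mm². φR_n = 0.75 × 469 × 572.56 × 3 × 1 = 604.2 kN.
Bearing (8 mm plate, F_u = 450 MPa): end bolts L_c = 43 − 30/2 = 28, R_n = min(1.2×28×8×450, 2.4×27×8×450) = 120.96 kN/bolt; interior L_c = 101 − 30 = 71, R_n = 233.28 kN/bolt. φR_n = 0.75 × (1×120.96 + 2×233.28) = 440.6 kN.
Governing: min(604.2, 440.6) = 440.6 kN → bearing.

440.6 kN (bearing governs)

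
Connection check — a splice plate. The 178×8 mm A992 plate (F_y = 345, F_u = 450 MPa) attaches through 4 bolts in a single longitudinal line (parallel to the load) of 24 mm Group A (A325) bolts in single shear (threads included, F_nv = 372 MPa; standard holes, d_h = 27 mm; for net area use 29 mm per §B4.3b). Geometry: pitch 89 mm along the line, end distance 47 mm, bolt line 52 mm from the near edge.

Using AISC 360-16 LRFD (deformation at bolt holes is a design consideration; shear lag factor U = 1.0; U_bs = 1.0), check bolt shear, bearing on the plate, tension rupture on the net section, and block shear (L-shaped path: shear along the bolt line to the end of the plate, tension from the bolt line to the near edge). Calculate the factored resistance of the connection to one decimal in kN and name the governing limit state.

Bolt shear: A_b = π(24)²/4 = 452.39 mm². φR_n = 0.75 × 372 × 452.39 × 4 × 1 = 504.9 kN.
Bearing (8 mm plate, F_u = 450 MPa): end bolts L_c = 47 − 27/2 = 33.5, R_n = min(1.2×33.5×8×450, 2.4×24×8×450) = 144.72 kN/bolt; interior L_c = 89 − 27 = 62, R_n = 207.36 kN/bolt. φR_n = 0.75 × (1×144.72 + 3×207.36) = 575.1 kN.
Tension rupture (net): A_n = (178 − 1×29)×8 = 1192 mm² (U = 1.0, A_e = A_n). φR_n = 0.75 × 450 × 1192 = 402.3 kN.
Block shear: shear path 1×[47+3×89] = 1×314 mm, A_gv = 2512, A_nv = 1×(314 − 3.5×29)×8 = 1700 mm²; tension to near edge: (52 − 0.5×29)×8 = 300 mm². R_n = min(0.6×450×1700, 0.6×345×2512) + 1.0×450×300 = min(459, 519.98) + 135 = 594 kN. φR_n = 0.75 × 594 = 445.5 kN.
Governing: min(504.9, 575.1, 402.3, 445.5) = 402.3 kN → net-section rupture.

402.3 kN (net-section rupture governs)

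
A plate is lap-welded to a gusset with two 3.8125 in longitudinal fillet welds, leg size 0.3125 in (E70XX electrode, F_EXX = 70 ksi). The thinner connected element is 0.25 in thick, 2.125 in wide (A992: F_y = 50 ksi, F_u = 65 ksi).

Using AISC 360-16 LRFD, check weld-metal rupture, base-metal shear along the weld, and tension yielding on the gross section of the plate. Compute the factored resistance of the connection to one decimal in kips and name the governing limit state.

Weld metal: throat = 0.707×0.3125 = 0.22094 in, L = 2×3.8125 = 7.625 in. φR_n = 0.75 × 0.6 × 70 × 0.22094 × 7.625 = 53.1 kips.
Base metal shear (0.25 in plate): yield φR_n = 1.0×0.6×50×0.25×7.625 = 57.2 kips; rupture φR_n = 0.75×0.6×65×0.25×7.625 = 55.8 kips; take 55.8 kips (rupture).
Tension yield (gross): A_g = 2.125×0.25 = 0.53125 in². φR_n = 0.90 × 50 × 0.53125 = 23.9 kips.
Governing: min(53.1, 55.8, 23.9) = 23.9 kips → gross-section yield.

23.9 kips (gross-section yield governs)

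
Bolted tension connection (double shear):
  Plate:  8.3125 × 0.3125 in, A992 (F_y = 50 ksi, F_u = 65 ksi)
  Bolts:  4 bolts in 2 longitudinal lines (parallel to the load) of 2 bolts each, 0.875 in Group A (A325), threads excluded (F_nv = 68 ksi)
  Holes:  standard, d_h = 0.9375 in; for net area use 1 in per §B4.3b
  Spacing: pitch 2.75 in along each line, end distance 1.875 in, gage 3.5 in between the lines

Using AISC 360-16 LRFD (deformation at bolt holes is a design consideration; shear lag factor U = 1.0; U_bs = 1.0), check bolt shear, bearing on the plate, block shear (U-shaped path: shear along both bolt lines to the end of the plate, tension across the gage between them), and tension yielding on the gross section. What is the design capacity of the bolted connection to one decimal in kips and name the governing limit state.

Bolt shear: A_b = π(0.875)²/4 = 0.60132 in². φR_n = 0.75 × 68 × 0.60132 × 4 × 2 = 245.3 kips.
Bearing (0.3125 in plate, F_u = 65 ksi): end bolts L_c = 1.875 − 0.9375/2 = 1.40625, R_n = min(1.2×1.40625×0.3125×65, 2.4×0.875×0.3125×65) = 34.277 kips/bolt; interior L_c = 2.75 − 0.9375 = 1.8125, R_n = 42.656 kips/bolt. φR_n = 0.75 × (2×34.277 + 2×42.656) = 115.4 kips.
Block shear: shear path 2×[1.875+1×2.75] = 2×4.625 in, A_gv = 2.8906, A_nv = 2×(4.625 − 1.5×1)×0.3125 = 1.9531 in²; tension across gage: (3.5 − 1×1)×0.3125 = 0.78125 in². R_n = min(0.6×65×1.9531, 0.6×50×2.8906) + 1.0×65×0.78125 = min(76.171, 86.718) + 50.781 = 126.95 kips. φR_n = 0.75 × 126.95 = 95.2 kips.
Tension yield (gross): A_g = 8.3125×0.3125 = 2.5977 in². φR_n = 0.90 × 50 × 2.5977 = 116.9 kips.
Governing: min(245.3, 115.4, 95.2, 116.9) = 95.2 kips → block shear.

95.2 kips (block shear governs)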